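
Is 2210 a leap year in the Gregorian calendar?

No

2210 is not a leap year.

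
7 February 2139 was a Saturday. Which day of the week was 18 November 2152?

Day-of-year of February 7, 2139: 38.
Day-of-year of November 18, 2152: 323.
2139 has 365 days, so 365 − 38 = 327 days remain in 2139.
Full years 2140–2151: 9 common + 3 leap = 9×365 + 3×366 = 4383 days.
Total: 327 + 4383 + 323 = 5033 days.
5033 is a multiple of 7, so 18 November 2152 falls on the same weekday: Saturday.

Saturday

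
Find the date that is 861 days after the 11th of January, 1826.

the 21st of May, 1828

Count 861 days after January 11, 1826:
Day-of-year of January 11, 1826: 11.
Day-of-year of May 21, 1828: 142.
1826 has 365 days, so 365 − 11 = 354 days remain in 1826.
Full years: 1827: 365. Sum = 365.
Total: 354 + 365 + 142 = 861 days.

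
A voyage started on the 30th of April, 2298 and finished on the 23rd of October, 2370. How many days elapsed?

Day-of-year of April 30, 2298: 120.
Day-of-year of October 23, 2370: 296.
2298 has 365 days, so 365 − 120 = 245 days remain in 2298.
Full years 2299–2369: 54 common + 17 leap = 54×365 + 17×366 = 25932 days.
Total: 245 + 25932 + 296 = 26473 days.

26473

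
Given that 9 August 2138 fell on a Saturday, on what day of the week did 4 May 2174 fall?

From August 9, 2138 to August 9, 2173: 35 years, of which 9 contain a Feb 29 — 26×365 + 9×366 = 12784 days.
August 2173: 31 − 9 = 22 days remain.
Then September (30), October (31), November (30), December (31), January (31), February 2174 (28), March (31), April (30): 30 + 31 + 30 + 31 + 31 + 28 + 31 + 30 = 242 days.
May 1–4, 2174: 4 days.
Residual: 268 days.
Total: 13052 days.
13052 mod 7 = 4, so 4 days after Saturday is Wednesday.

Wednesday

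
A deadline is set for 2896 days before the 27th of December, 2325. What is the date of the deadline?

the 22nd of January, 2318

Count 2896 days before December 27, 2325:
Day-of-year of January 22, 2318: 22.
Day-of-year of December 27, 2325: 361.
2318 has 365 days, so 365 − 22 = 343 days remain in 2318.
Full years: 2319: 365; 2320: 366; 2321: 365; 2322: 365; 2323: 365; 2324: 366. Sum = 2192.
Total: 343 + 2192 + 361 = 2896 days.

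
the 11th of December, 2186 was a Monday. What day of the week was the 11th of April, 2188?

Friday

Day-of-year of December 11, 2186: 345.
Day-of-year of April 11, 2188: 102.
2186 has 365 days, so 365 − 345 = 20 days remain in 2186.
Full years: 2187: 365. Sum = 365.
Total: 20 + 365 + 102 = 487 days.
487 mod 7 = 4, so 4 days after Monday is Friday.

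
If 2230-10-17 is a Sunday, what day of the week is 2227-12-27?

Count forward from the earlier date (December 27, 2227) to the later (October 17, 2230):
December 27, 2227 → December 27, 2228: 366 days (2228 is a leap year).
December 27, 2228 → December 27, 2229: 365 days.
December 2229: 31 − 27 = 4 days remain.
Then 9 full months totalling 273 days.
October 1–17, 2230: 17 days.
Residual: 294 days.
Total: 1025 days.
1025 mod 7 = 3, so 3 days before Sunday is Thursday.

Thursday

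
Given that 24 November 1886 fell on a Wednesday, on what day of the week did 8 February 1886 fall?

Count forward from the earlier date (February 8, 1886) to the later (November 24, 1886):
February 1886: 28 − 8 = 20 days remain (1886 is not a leap year, so February has 28 days).
Then March (31), April (30), May (31), June (30), July (31), August (31), September (30), October (31): 31 + 30 + 31 + 30 + 31 + 31 + 30 + 31 = 245 days.
November 1–24, 1886: 24 days.
Total: 20 + 245 + 24 = 289 days.
289 mod 7 = 2, so 2 days before Wednesday is Monday.

Monday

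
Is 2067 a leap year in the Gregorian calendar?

2067 is not a leap year.

No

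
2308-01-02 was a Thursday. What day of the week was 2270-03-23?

Wednesday

Count forward from the earlier date (March 23, 2270) to the later (January 2, 2308):
From March 23, 2270 to March 23, 2307: 37 years, of which 8 contain a Feb 29 — 29×365 + 8×366 = 13513 days.
(2300 is not a leap year (divisible by 100 but not 400).)
March 2307: 31 − 23 = 8 days remain.
Then 9 full months totalling 275 days.
January 1–2, 2308: 2 days.
Residual: 285 days.
Total: 13798 days.
13798 mod 7 = 1, so 1 day before Thursday is Wednesday.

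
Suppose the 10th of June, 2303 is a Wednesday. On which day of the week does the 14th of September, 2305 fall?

June 2303: 30 − 10 = 20 days remain.
Then 26 full months totalling 793 days.
September 1–14, 2305: 14 days.
Total: 20 + 793 + 14 = 827 days.
827 mod 7 = 1, so 1 day after Wednesday is Thursday.

Thursday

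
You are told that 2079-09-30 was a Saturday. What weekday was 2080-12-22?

Sunday

Day-of-year of September 30, 2079: 273.
Day-of-year of December 22, 2080: 357.
2079 has 365 days, so 365 − 273 = 92 days remain in 2079.
Total: 92 + 357 = 449 days.
449 mod 7 = 1, so 1 day after Saturday is Sunday.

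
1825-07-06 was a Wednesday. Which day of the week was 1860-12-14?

From July 6, 1825 to July 6, 1860: 35 years, of which 9 contain a Feb 29 — 26×365 + 9×366 = 12784 days.
July 1860: 31 − 6 = 25 days remain.
Then August (31), September (30), October (31), November (30): 31 + 30 + 31 + 30 = 122 days.
December 1–14, 1860: 14 days.
Residual: 161 days.
Total: 12945 days.
12945 mod 7 = 2, so 2 days after Wednesday is Friday.

Friday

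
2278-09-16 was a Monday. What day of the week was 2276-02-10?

Count forward from the earlier date (February 10, 2276) to the later (September 16, 2278):
February 2276: 29 − 10 = 19 days remain (2276 is a leap year, so February has 29 days).
Then 30 full months totalling 914 days.
September 1–16, 2278: 16 days.
Total: 19 + 914 + 16 = 949 days.
949 mod 7 = 4, so 4 days before Monday is Thursday.

Thursday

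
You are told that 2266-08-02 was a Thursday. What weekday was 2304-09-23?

Friday

From August 2, 2266 to August 2, 2304: 38 years, of which 9 contain a Feb 29 — 29×365 + 9×366 = 13879 days.
(2300 is not a leap year (divisible by 100 but not 400).)
August 2304: 31 − 2 = 29 days remain.
September 1–23, 2304: 23 days.
Residual: 52 days.
Total: 13931 days.
13931 mod 7 = 1, so 1 day after Thursday is Friday.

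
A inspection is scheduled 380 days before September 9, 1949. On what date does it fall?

August 25, 1948

Count 380 days before September 9, 1949:
Day-of-year of August 25, 1948: 238.
Day-of-year of September 9, 1949: 252.
1948 has 366 days, so 366 − 238 = 128 days remain in 1948.
Total: 128 + 252 = 380 days.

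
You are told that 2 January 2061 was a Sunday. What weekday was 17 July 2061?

Sunday

January 2061: 31 − 2 = 29 days remain.
Then February 2061 (28), March (31), April (30), May (31), June (30): 28 + 31 + 30 + 31 + 30 = 150 days.
July 1–17, 2061: 17 days.
Total: 29 + 150 + 17 = 196 days.
196 is a multiple of 7, so 17 July 2061 falls on the same weekday: Sunday.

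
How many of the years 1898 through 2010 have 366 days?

27

Years divisible by 4: 1900, 1904, …, 2008 — 28 in all.
Of these, 1900 is divisible by 100 but not 400, so not leap.
2000 is divisible by 400, so still leap.
Leap years: 28 − 1 = 27.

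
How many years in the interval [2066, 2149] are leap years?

Years divisible by 4: 2068, 2072, …, 2148 — 21 in all.
Of these, 2100 is divisible by 100 but not 400, so not leap.
Leap years: 21 − 1 = 20.

20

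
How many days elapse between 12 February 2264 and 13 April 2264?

61

February 2264: 29 − 12 = 17 days remain (2264 is a leap year, so February has 29 days).
Then March (31): 31 days.
April 1–13, 2264: 13 days.
Total: 17 + 31 + 13 = 61 days.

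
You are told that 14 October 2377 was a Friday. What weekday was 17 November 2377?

October 2377: 31 − 14 = 17 days remain.
November 1–17, 2377: 17 days.
Total: 17 + 17 = 34 days.
34 mod 7 = 6, so 6 days after Friday is Thursday.

Thursday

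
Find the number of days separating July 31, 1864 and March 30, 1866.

Day-of-year of July 31, 1864: 213.
Day-of-year of March 30, 1866: 89.
1864 has 366 days, so 366 − 213 = 153 days remain in 1864.
Full years: 1865: 365. Sum = 365.
Total: 153 + 365 + 89 = 607 days.

607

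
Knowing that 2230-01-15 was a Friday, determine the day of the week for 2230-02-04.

Thursday

January 2230: 31 − 15 = 16 days remain.
February 1–4, 2230: 4 days (2230 is not a leap year).
Total: 16 + 4 = 20 days.
20 mod 7 = 6, so 6 days after Friday is Thursday.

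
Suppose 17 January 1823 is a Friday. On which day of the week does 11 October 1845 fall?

Saturday

Day-of-year of January 17, 1823: 17.
Day-of-year of October 11, 1845: 284.
1823 has 365 days, so 365 − 17 = 348 days remain in 1823.
Full years 1824–1844: 15 common + 6 leap = 15×365 + 6×366 = 7671 days.
Total: 348 + 7671 + 284 = 8303 days.
8303 mod 7 = 1, so 1 day after Friday is Saturday.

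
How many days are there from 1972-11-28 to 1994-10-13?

Day-of-year of November 28, 1972: 333.
Day-of-year of October 13, 1994: 286.
1972 has 366 days, so 366 − 333 = 33 days remain in 1972.
Full years 1973–1993: 16 common + 5 leap = 16×365 + 5×366 = 7670 days.
Total: 33 + 7670 + 286 = 7989 days.

7989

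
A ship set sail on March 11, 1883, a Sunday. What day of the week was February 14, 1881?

Monday

Count forward from the earlier date (February 14, 1881) to the later (March 11, 1883):
February 14, 1881 → February 14, 1882: 365 days.
February 14, 1882 → February 14, 1883: 365 days.
February 1883: 28 − 14 = 14 days remain (1883 is not a leap year, so February has 28 days).
March 1–11, 1883: 11 days.
Residual: 25 days.
Total: 755 days.
755 mod 7 = 6, so 6 days before Sunday is Monday.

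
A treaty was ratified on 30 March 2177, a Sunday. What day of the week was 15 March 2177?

Count forward from the earlier date (March 15, 2177) to the later (March 30, 2177):
Within March 2177: 30 − 15 = 15 days.
15 mod 7 = 1, so 1 day before Sunday is Saturday.

Saturday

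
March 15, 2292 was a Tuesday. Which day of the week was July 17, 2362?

From March 15, 2292 to March 15, 2362: 70 years, of which 16 contain a Feb 29 — 54×365 + 16×366 = 25566 days.
(2300 is not a leap year (divisible by 100 but not 400).)
March 2362: 31 − 15 = 16 days remain.
Then April (30), May (31), June (30): 30 + 31 + 30 = 91 days.
July 1–17, 2362: 17 days.
Residual: 124 days.
Total: 25690 days.
25690 is a multiple of 7, so July 17, 2362 falls on the same weekday: Tuesday.

Tuesday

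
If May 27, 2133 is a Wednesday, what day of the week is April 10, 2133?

Count forward from the earlier date (April 10, 2133) to the later (May 27, 2133):
April 2133: 30 − 10 = 20 days remain.
May 1–27, 2133: 27 days.
Total: 20 + 27 = 47 days.
47 mod 7 = 5, so 5 days before Wednesday is Friday.

Friday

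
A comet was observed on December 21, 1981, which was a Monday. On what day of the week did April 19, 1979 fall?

Count forward from the earlier date (April 19, 1979) to the later (December 21, 1981):
April 19, 1979 → April 19, 1980: 366 days (1980 is a leap year).
April 19, 1980 → April 19, 1981: 365 days.
April 1981: 30 − 19 = 11 days remain.
Then May (31), June (30), July (31), August (31), September (30), October (31), November (30): 31 + 30 + 31 + 31 + 30 + 31 + 30 = 214 days.
December 1–21, 1981: 21 days.
Residual: 246 days.
Total: 977 days.
977 mod 7 = 4, so 4 days before Monday is Thursday.

Thursday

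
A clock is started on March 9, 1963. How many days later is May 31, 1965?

Day-of-year of March 9, 1963: 68.
Day-of-year of May 31, 1965: 151.
1963 has 365 days, so 365 − 68 = 297 days remain in 1963.
Full years: 1964: 366. Sum = 366.
Total: 297 + 366 + 151 = 814 days.

814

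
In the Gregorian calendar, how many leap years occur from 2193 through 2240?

Years divisible by 4 in [2193, 2240]: 2196, 2200, 2204, 2208, 2212, 2216, 2220, 2224, 2228, 2232, 2236, 2240.
Of these, 2200 is divisible by 100 but not 400, so not leap.
Leap years: 12 − 1 = 11.

11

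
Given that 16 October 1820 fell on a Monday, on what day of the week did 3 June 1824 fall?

Thursday

Day-of-year of October 16, 1820: 290.
Day-of-year of June 3, 1824: 155.
1820 has 366 days, so 366 − 290 = 76 days remain in 1820.
Full years: 1821: 365; 1822: 365; 1823: 365. Sum = 1095.
Total: 76 + 1095 + 155 = 1326 days.
1326 mod 7 = 3, so 3 days after Monday is Thursday.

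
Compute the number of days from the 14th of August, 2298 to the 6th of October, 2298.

August 2298: 31 − 14 = 17 days remain.
Then September (30): 30 days.
October 1–6, 2298: 6 days.
Total: 17 + 30 + 6 = 53 days.

53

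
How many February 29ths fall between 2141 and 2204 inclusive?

Years divisible by 4: 2144, 2148, …, 2204 — 16 in all.
Of these, 2200 is divisible by 100 but not 400, so not leap.
Leap years: 16 − 1 = 15.

15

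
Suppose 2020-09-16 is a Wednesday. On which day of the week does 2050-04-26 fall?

Day-of-year of September 16, 2020: 260.
Day-of-year of April 26, 2050: 116.
2020 has 366 days, so 366 − 260 = 106 days remain in 2020.
Full years 2021–2049: 22 common + 7 leap = 22×365 + 7×366 = 10592 days.
Total: 106 + 10592 + 116 = 10814 days.
10814 mod 7 = 6, so 6 days after Wednesday is Tuesday.

Tuesday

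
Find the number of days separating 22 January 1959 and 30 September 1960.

January 22, 1959 → January 22, 1960: 365 days.
January 1960: 31 − 22 = 9 days remain.
Then February 1960 (29), March (31), April (30), May (31), June (30), July (31), August (31): 29 + 31 + 30 + 31 + 30 + 31 + 31 = 213 days.
September 1–30, 1960: 30 days.
Residual: 252 days.
Total: 617 days.

617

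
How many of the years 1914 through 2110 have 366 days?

Years divisible by 4: 1916, 1920, …, 2108 — 49 in all.
Of these, 2100 is divisible by 100 but not 400, so not leap.
2000 is divisible by 400, so still leap.
Leap years: 49 − 1 = 48.

48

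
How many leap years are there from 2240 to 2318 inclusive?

Years divisible by 4: 2240, 2244, …, 2316 — 20 in all.
Of these, 2300 is divisible by 100 but not 400, so not leap.
Leap years: 20 − 1 = 19.

19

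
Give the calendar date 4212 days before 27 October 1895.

15 April 1884

Count 4212 days before October 27, 1895:
Day-of-year of April 15, 1884: 106.
Day-of-year of October 27, 1895: 300.
1884 has 366 days, so 366 − 106 = 260 days remain in 1884.
Full years 1885–1894: 8 common + 2 leap = 8×365 + 2×366 = 3652 days.
Total: 260 + 3652 + 300 = 4212 days.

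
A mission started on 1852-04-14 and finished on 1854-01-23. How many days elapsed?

April 1852: 30 − 14 = 16 days remain.
Then 20 full months totalling 610 days.
January 1–23, 1854: 23 days.
Total: 16 + 610 + 23 = 649 days.

649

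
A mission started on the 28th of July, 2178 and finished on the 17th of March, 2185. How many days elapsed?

2424

Day-of-year of July 28, 2178: 209.
Day-of-year of March 17, 2185: 76.
2178 has 365 days, so 365 − 209 = 156 days remain in 2178.
Full years: 2179: 365; 2180: 366; 2181: 365; 2182: 365; 2183: 365; 2184: 366. Sum = 2192.
Total: 156 + 2192 + 76 = 2424 days.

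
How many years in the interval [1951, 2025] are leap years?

19

Years divisible by 4: 1952, 1956, …, 2024 — 19 in all.
2000 is divisible by 400, so still leap.
No century exceptions apply. Count: 19.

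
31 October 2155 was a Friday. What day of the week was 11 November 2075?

Monday

Count forward from the earlier date (November 11, 2075) to the later (October 31, 2155):
From November 11, 2075 to November 11, 2154: 79 years, of which 19 contain a Feb 29 — 60×365 + 19×366 = 28854 days.
(2100 is not a leap year (divisible by 100 but not 400).)
November 2154: 30 − 11 = 19 days remain.
Then 10 full months totalling 304 days.
October 1–31, 2155: 31 days.
Residual: 354 days.
Total: 29208 days.
29208 mod 7 = 4, so 4 days before Friday is Monday.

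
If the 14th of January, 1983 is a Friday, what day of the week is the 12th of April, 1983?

January 1983: 31 − 14 = 17 days remain.
Then February 1983 (28), March (31): 28 + 31 = 59 days.
April 1–12, 1983: 12 days.
Total: 17 + 59 + 12 = 88 days.
88 mod 7 = 4, so 4 days after Friday is Tuesday.

Tuesday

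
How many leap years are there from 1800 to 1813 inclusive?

Years divisible by 4 in [1800, 1813]: 1800, 1804, 1808, 1812.
Of these, 1800 is divisible by 100 but not 400, so not leap.
Leap years: 4 − 1 = 3.

3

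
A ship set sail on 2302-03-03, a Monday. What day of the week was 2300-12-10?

Count forward from the earlier date (December 10, 2300) to the later (March 3, 2302):
Day-of-year of December 10, 2300: 344.
Day-of-year of March 3, 2302: 62.
2300 has 365 days, so 365 − 344 = 21 days remain in 2300.
Full years: 2301: 365. Sum = 365.
Total: 21 + 365 + 62 = 448 days.
448 is a multiple of 7, so 2300-12-10 falls on the same weekday: Monday.

Monday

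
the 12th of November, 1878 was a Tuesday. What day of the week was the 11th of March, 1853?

Friday

Count forward from the earlier date (March 11, 1853) to the later (November 12, 1878):
Day-of-year of March 11, 1853: 70.
Day-of-year of November 12, 1878: 316.
1853 has 365 days, so 365 − 70 = 295 days remain in 1853.
Full years 1854–1877: 18 common + 6 leap = 18×365 + 6×366 = 8766 days.
Total: 295 + 8766 + 316 = 9377 days.
9377 mod 7 = 4, so 4 days before Tuesday is Friday.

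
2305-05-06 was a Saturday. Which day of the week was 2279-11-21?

Count forward from the earlier date (November 21, 2279) to the later (May 6, 2305):
Day-of-year of November 21, 2279: 325.
Day-of-year of May 6, 2305: 126.
2279 has 365 days, so 365 − 325 = 40 days remain in 2279.
Full years 2280–2304: 19 common + 6 leap = 19×365 + 6×366 = 9131 days.
Total: 40 + 9131 + 126 = 9297 days.
9297 mod 7 = 1, so 1 day before Saturday is Friday.

Friday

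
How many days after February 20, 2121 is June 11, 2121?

February 2121: 28 − 20 = 8 days remain (2121 is not a leap year, so February has 28 days).
Then March (31), April (30), May (31): 31 + 30 + 31 = 92 days.
June 1–11, 2121: 11 days.
Total: 8 + 92 + 11 = 111 days.

111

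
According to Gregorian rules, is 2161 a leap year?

2161 is not a leap year.

No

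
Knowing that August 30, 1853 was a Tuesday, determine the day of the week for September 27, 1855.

Day-of-year of August 30, 1853: 242.
Day-of-year of September 27, 1855: 270.
1853 has 365 days, so 365 − 242 = 123 days remain in 1853.
Full years: 1854: 365. Sum = 365.
Total: 123 + 365 + 270 = 758 days.
758 mod 7 = 2, so 2 days after Tuesday is Thursday.

Thursday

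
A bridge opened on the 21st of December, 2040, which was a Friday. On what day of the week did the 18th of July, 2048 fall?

Day-of-year of December 21, 2040: 356.
Day-of-year of July 18, 2048: 200.
2040 has 366 days, so 366 − 356 = 10 days remain in 2040.
Full years 2041–2047: 6 common + 1 leap = 6×365 + 1×366 = 2556 days.
Total: 10 + 2556 + 200 = 2766 days.
2766 mod 7 = 1, so 1 day after Friday is Saturday.

Saturday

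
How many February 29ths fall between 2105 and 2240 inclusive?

33

Years divisible by 4: 2108, 2112, …, 2240 — 34 in all.
Of these, 2200 is divisible by 100 but not 400, so not leap.
Leap years: 34 − 1 = 33.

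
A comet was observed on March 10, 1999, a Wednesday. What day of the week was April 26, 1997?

Count forward from the earlier date (April 26, 1997) to the later (March 10, 1999):
April 1997: 30 − 26 = 4 days remain.
Then 22 full months totalling 669 days.
March 1–10, 1999: 10 days.
Total: 4 + 669 + 10 = 683 days.
683 mod 7 = 4, so 4 days before Wednesday is Saturday.

Saturday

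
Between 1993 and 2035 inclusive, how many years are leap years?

10

Years divisible by 4 in [1993, 2035]: 1996, 2000, 2004, 2008, 2012, 2016, 2020, 2024, 2028, 2032.
2000 is divisible by 400, so still leap.
No century exceptions apply. Count: 10.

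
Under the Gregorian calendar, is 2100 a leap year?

No

2100 is not a leap year (divisible by 100 but not 400).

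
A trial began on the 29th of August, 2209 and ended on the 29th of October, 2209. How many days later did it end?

August 2209: 31 − 29 = 2 days remain.
Then September (30): 30 days.
October 1–29, 2209: 29 days.
Total: 2 + 30 + 29 = 61 days.

61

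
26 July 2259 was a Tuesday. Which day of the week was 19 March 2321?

Day-of-year of July 26, 2259: 207.
Day-of-year of March 19, 2321: 78.
2259 has 365 days, so 365 − 207 = 158 days remain in 2259.
Full years 2260–2320: 46 common + 15 leap = 46×365 + 15×366 = 22280 days.
Total: 158 + 22280 + 78 = 22516 days.
22516 mod 7 = 4, so 4 days after Tuesday is Saturday.

Saturday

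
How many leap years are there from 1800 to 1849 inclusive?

12

Years divisible by 4: 1800, 1804, …, 1848 — 13 in all.
Of these, 1800 is divisible by 100 but not 400, so not leap.
Leap years: 13 − 1 = 12.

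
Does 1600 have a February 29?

Yes

1600 is a leap year (divisible by 400).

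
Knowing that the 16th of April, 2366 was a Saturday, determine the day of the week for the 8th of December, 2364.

Count forward from the earlier date (December 8, 2364) to the later (April 16, 2366):
December 8, 2364 → December 8, 2365: 365 days.
December 2365: 31 − 8 = 23 days remain.
Then January (31), February 2366 (28), March (31): 31 + 28 + 31 = 90 days.
April 1–16, 2366: 16 days.
Residual: 129 days.
Total: 494 days.
494 mod 7 = 4, so 4 days before Saturday is Tuesday.

Tuesday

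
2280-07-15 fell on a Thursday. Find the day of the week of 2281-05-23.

Monday

July 2280: 31 − 15 = 16 days remain.
Then 9 full months totalling 273 days.
May 1–23, 2281: 23 days.
Residual: 312 days.
Total: 312 days.
312 mod 7 = 4, so 4 days after Thursday is Monday.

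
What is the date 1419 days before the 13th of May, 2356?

the 24th of June, 2352

Count 1419 days before May 13, 2356:
Day-of-year of June 24, 2352: 176.
Day-of-year of May 13, 2356: 134.
2352 has 366 days, so 366 − 176 = 190 days remain in 2352.
Full years: 2353: 365; 2354: 365; 2355: 365. Sum = 1095.
Total: 190 + 1095 + 134 = 1419 days.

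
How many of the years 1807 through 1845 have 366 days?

10

Years divisible by 4 in [1807, 1845]: 1808, 1812, 1816, 1820, 1824, 1828, 1832, 1836, 1840, 1844.
No century exceptions apply. Count: 10.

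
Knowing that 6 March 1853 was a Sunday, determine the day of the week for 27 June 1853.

March 1853: 31 − 6 = 25 days remain.
Then April (30), May (31): 30 + 31 = 61 days.
June 1–27, 1853: 27 days.
Total: 25 + 61 + 27 = 113 days.
113 mod 7 = 1, so 1 day after Sunday is Monday.

Monday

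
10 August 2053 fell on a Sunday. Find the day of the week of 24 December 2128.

Day-of-year of August 10, 2053: 222.
Day-of-year of December 24, 2128: 359.
2053 has 365 days, so 365 − 222 = 143 days remain in 2053.
Full years 2054–2127: 57 common + 17 leap = 57×365 + 17×366 = 27027 days.
Total: 143 + 27027 + 359 = 27529 days.
27529 mod 7 = 5, so 5 days after Sunday is Friday.

Friday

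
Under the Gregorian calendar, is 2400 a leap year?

2400 is a leap year (divisible by 400).

Yes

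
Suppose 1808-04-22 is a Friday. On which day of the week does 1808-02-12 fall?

Friday

Count forward from the earlier date (February 12, 1808) to the later (April 22, 1808):
February 1808: 29 − 12 = 17 days remain (1808 is a leap year, so February has 29 days).
Then March (31): 31 days.
April 1–22, 1808: 22 days.
Total: 17 + 31 + 22 = 70 days.
70 is a multiple of 7, so 1808-02-12 falls on the same weekday: Friday.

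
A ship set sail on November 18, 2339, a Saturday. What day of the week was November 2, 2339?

Thursday

Count forward from the earlier date (November 2, 2339) to the later (November 18, 2339):
Within November 2339: 18 − 2 = 16 days.
16 mod 7 = 2, so 2 days before Saturday is Thursday.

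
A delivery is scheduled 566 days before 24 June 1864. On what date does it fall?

6 December 1862

Count 566 days before June 24, 1864:
December 6, 1862 → December 6, 1863: 365 days.
December 1863: 31 − 6 = 25 days remain.
Then January (31), February 1864 (29), March (31), April (30), May (31): 31 + 29 + 31 + 30 + 31 = 152 days.
June 1–24, 1864: 24 days.
Residual: 201 days.
Total: 566 days.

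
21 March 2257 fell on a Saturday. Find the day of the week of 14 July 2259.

March 21, 2257 → March 21, 2258: 365 days.
March 21, 2258 → March 21, 2259: 365 days.
March 2259: 31 − 21 = 10 days remain.
Then April (30), May (31), June (30): 30 + 31 + 30 = 91 days.
July 1–14, 2259: 14 days.
Residual: 115 days.
Total: 845 days.
845 mod 7 = 5, so 5 days after Saturday is Thursday.

Thursday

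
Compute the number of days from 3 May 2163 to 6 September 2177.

5240

Day-of-year of May 3, 2163: 123.
Day-of-year of September 6, 2177: 249.
2163 has 365 days, so 365 − 123 = 242 days remain in 2163.
Full years 2164–2176: 9 common + 4 leap = 9×365 + 4×366 = 4749 days.
Total: 242 + 4749 + 249 = 5240 days.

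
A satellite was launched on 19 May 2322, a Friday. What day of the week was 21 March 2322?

Count forward from the earlier date (March 21, 2322) to the later (May 19, 2322):
March 2322: 31 − 21 = 10 days remain.
Then April (30): 30 days.
May 1–19, 2322: 19 days.
Total: 10 + 30 + 19 = 59 days.
59 mod 7 = 3, so 3 days before Friday is Tuesday.

Tuesday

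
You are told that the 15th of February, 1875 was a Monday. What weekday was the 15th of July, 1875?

Thursday

February 1875: 28 − 15 = 13 days remain (1875 is not a leap year, so February has 28 days).
Then March (31), April (30), May (31), June (30): 31 + 30 + 31 + 30 = 122 days.
July 1–15, 1875: 15 days.
Total: 13 + 122 + 15 = 150 days.
150 mod 7 = 3, so 3 days after Monday is Thursday.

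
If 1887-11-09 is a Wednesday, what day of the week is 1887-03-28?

Count forward from the earlier date (March 28, 1887) to the later (November 9, 1887):
March 1887: 31 − 28 = 3 days remain.
Then April (30), May (31), June (30), July (31), August (31), September (30), October (31): 30 + 31 + 30 + 31 + 31 + 30 + 31 = 214 days.
November 1–9, 1887: 9 days.
Total: 3 + 214 + 9 = 226 days.
226 mod 7 = 2, so 2 days before Wednesday is Monday.

Monday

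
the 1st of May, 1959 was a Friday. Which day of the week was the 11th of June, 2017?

Sunday

Day-of-year of May 1, 1959: 121.
Day-of-year of June 11, 2017: 162.
1959 has 365 days, so 365 − 121 = 244 days remain in 1959.
Full years 1960–2016: 42 common + 15 leap = 42×365 + 15×366 = 20820 days.
Total: 244 + 20820 + 162 = 21226 days.
21226 mod 7 = 2, so 2 days after Friday is Sunday.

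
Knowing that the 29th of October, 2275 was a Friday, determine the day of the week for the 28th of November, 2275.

October 2275: 31 − 29 = 2 days remain.
November 1–28, 2275: 28 days.
Total: 2 + 28 = 30 days.
30 mod 7 = 2, so 2 days after Friday is Sunday.

Sunday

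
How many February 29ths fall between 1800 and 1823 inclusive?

5

Years divisible by 4 in [1800, 1823]: 1800, 1804, 1808, 1812, 1816, 1820.
Of these, 1800 is divisible by 100 but not 400, so not leap.
Leap years: 6 − 1 = 5.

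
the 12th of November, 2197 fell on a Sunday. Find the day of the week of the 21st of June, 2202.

November 12, 2197 → November 12, 2198: 365 days.
November 12, 2198 → November 12, 2199: 365 days.
November 12, 2199 → November 12, 2200: 365 days (2200 is not a leap year (divisible by 100 but not 400)).
November 12, 2200 → November 12, 2201: 365 days.
November 2201: 30 − 12 = 18 days remain.
Then December (31), January (31), February 2202 (28), March (31), April (30), May (31): 31 + 31 + 28 + 31 + 30 + 31 = 182 days.
June 1–21, 2202: 21 days.
Residual: 221 days.
Total: 1681 days.
1681 mod 7 = 1, so 1 day after Sunday is Monday.

Monday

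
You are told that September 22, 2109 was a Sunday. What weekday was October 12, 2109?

Saturday

September 2109: 30 − 22 = 8 days remain.
October 1–12, 2109: 12 days.
Total: 8 + 12 = 20 days.
20 mod 7 = 6, so 6 days after Sunday is Saturday.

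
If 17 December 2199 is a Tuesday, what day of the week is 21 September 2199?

Saturday

Count forward from the earlier date (September 21, 2199) to the later (December 17, 2199):
September 2199: 30 − 21 = 9 days remain.
Then October (31), November (30): 31 + 30 = 61 days.
December 1–17, 2199: 17 days.
Total: 9 + 61 + 17 = 87 days.
87 mod 7 = 3, so 3 days before Tuesday is Saturday.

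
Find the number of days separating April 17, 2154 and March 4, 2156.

687

Day-of-year of April 17, 2154: 107.
Day-of-year of March 4, 2156: 64.
2154 has 365 days, so 365 − 107 = 258 days remain in 2154.
Full years: 2155: 365. Sum = 365.
Total: 258 + 365 + 64 = 687 days.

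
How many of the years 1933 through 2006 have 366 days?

Years divisible by 4: 1936, 1940, …, 2004 — 18 in all.
2000 is divisible by 400, so still leap.
No century exceptions apply. Count: 18.

18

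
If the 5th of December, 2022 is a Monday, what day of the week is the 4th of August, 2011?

Count forward from the earlier date (August 4, 2011) to the later (December 5, 2022):
From August 4, 2011 to August 4, 2022: 11 years, of which 3 contain a Feb 29 — 8×365 + 3×366 = 4018 days.
August 2022: 31 − 4 = 27 days remain.
Then September (30), October (31), November (30): 30 + 31 + 30 = 91 days.
December 1–5, 2022: 5 days.
Residual: 123 days.
Total: 4141 days.
4141 mod 7 = 4, so 4 days before Monday is Thursday.

Thursday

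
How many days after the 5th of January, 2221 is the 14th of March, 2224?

1164

January 5, 2221 → January 5, 2222: 365 days.
January 5, 2222 → January 5, 2223: 365 days.
January 5, 2223 → January 5, 2224: 365 days.
January 2224: 31 − 5 = 26 days remain.
Then February 2224 (29): 29 days.
March 1–14, 2224: 14 days.
Residual: 69 days.
Total: 1164 days.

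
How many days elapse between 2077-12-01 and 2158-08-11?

Day-of-year of December 1, 2077: 335.
Day-of-year of August 11, 2158: 223.
2077 has 365 days, so 365 − 335 = 30 days remain in 2077.
Full years 2078–2157: 61 common + 19 leap = 61×365 + 19×366 = 29219 days.
Total: 30 + 29219 + 223 = 29472 days.

29472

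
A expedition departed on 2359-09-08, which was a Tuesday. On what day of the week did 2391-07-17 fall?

Day-of-year of September 8, 2359: 251.
Day-of-year of July 17, 2391: 198.
2359 has 365 days, so 365 − 251 = 114 days remain in 2359.
Full years 2360–2390: 23 common + 8 leap = 23×365 + 8×366 = 11323 days.
Total: 114 + 11323 + 198 = 11635 days.
11635 mod 7 = 1, so 1 day after Tuesday is Wednesday.

Wednesday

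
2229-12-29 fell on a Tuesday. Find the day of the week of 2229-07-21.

Tuesday

Count forward from the earlier date (July 21, 2229) to the later (December 29, 2229):
July 2229: 31 − 21 = 10 days remain.
Then August (31), September (30), October (31), November (30): 31 + 30 + 31 + 30 = 122 days.
December 1–29, 2229: 29 days.
Total: 10 + 122 + 29 = 161 days.
161 is a multiple of 7, so 2229-07-21 falls on the same weekday: Tuesday.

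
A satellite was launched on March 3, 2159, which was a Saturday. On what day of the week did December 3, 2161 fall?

Thursday

March 3, 2159 → March 3, 2160: 366 days (2160 is a leap year).
March 3, 2160 → March 3, 2161: 365 days.
March 2161: 31 − 3 = 28 days remain.
Then April (30), May (31), June (30), July (31), August (31), September (30), October (31), November (30): 30 + 31 + 30 + 31 + 31 + 30 + 31 + 30 = 244 days.
December 1–3, 2161: 3 days.
Residual: 275 days.
Total: 1006 days.
1006 mod 7 = 5, so 5 days after Saturday is Thursday.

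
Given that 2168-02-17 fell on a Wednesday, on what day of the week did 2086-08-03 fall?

Count forward from the earlier date (August 3, 2086) to the later (February 17, 2168):
From August 3, 2086 to August 3, 2167: 81 years, of which 19 contain a Feb 29 — 62×365 + 19×366 = 29584 days.
(2100 is not a leap year (divisible by 100 but not 400).)
August 2167: 31 − 3 = 28 days remain.
Then September (30), October (31), November (30), December (31), January (31): 30 + 31 + 30 + 31 + 31 = 153 days.
February 1–17, 2168: 17 days (2168 is a leap year).
Residual: 198 days.
Total: 29782 days.
29782 mod 7 = 4, so 4 days before Wednesday is Saturday.

Saturday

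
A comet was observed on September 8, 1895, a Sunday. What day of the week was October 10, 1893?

Tuesday

Count forward from the earlier date (October 10, 1893) to the later (September 8, 1895):
Day-of-year of October 10, 1893: 283.
Day-of-year of September 8, 1895: 251.
1893 has 365 days, so 365 − 283 = 82 days remain in 1893.
Full years: 1894: 365. Sum = 365.
Total: 82 + 365 + 251 = 698 days.
698 mod 7 = 5, so 5 days before Sunday is Tuesday.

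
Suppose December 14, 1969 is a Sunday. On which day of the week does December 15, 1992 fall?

From December 14, 1969 to December 14, 1992: 23 years, of which 6 contain a Feb 29 — 17×365 + 6×366 = 8401 days.
Within December 1992: 15 − 14 = 1 day.
Total: 8402 days.
8402 mod 7 = 2, so 2 days after Sunday is Tuesday.

Tuesday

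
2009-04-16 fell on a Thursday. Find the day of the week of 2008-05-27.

Tuesday

Count forward from the earlier date (May 27, 2008) to the later (April 16, 2009):
May 2008: 31 − 27 = 4 days remain.
Then 10 full months totalling 304 days.
April 1–16, 2009: 16 days.
Total: 4 + 304 + 16 = 324 days.
324 mod 7 = 2, so 2 days before Thursday is Tuesday.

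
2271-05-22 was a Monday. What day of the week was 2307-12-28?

Saturday

Day-of-year of May 22, 2271: 142.
Day-of-year of December 28, 2307: 362.
2271 has 365 days, so 365 − 142 = 223 days remain in 2271.
Full years 2272–2306: 27 common + 8 leap = 27×365 + 8×366 = 12783 days.
Total: 223 + 12783 + 362 = 13368 days.
13368 mod 7 = 5, so 5 days after Monday is Saturday.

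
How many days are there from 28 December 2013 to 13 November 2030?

6164

Day-of-year of December 28, 2013: 362.
Day-of-year of November 13, 2030: 317.
2013 has 365 days, so 365 − 362 = 3 days remain in 2013.
Full years 2014–2029: 12 common + 4 leap = 12×365 + 4×366 = 5844 days.
Total: 3 + 5844 + 317 = 6164 days.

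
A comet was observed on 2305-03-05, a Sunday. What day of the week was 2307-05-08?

Wednesday

Day-of-year of March 5, 2305: 64.
Day-of-year of May 8, 2307: 128.
2305 has 365 days, so 365 − 64 = 301 days remain in 2305.
Full years: 2306: 365. Sum = 365.
Total: 301 + 365 + 128 = 794 days.
794 mod 7 = 3, so 3 days after Sunday is Wednesday.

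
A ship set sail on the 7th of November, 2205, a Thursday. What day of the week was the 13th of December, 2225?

Day-of-year of November 7, 2205: 311.
Day-of-year of December 13, 2225: 347.
2205 has 365 days, so 365 − 311 = 54 days remain in 2205.
Full years 2206–2224: 14 common + 5 leap = 14×365 + 5×366 = 6940 days.
Total: 54 + 6940 + 347 = 7341 days.
7341 mod 7 = 5, so 5 days after Thursday is Tuesday.

Tuesday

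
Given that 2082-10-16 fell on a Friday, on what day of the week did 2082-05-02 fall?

Saturday

Count forward from the earlier date (May 2, 2082) to the later (October 16, 2082):
May 2082: 31 − 2 = 29 days remain.
Then June (30), July (31), August (31), September (30): 30 + 31 + 31 + 30 = 122 days.
October 1–16, 2082: 16 days.
Total: 29 + 122 + 16 = 167 days.
167 mod 7 = 6, so 6 days before Friday is Saturday.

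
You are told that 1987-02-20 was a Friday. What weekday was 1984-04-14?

Saturday

Count forward from the earlier date (April 14, 1984) to the later (February 20, 1987):
April 14, 1984 → April 14, 1985: 365 days.
April 14, 1985 → April 14, 1986: 365 days.
April 1986: 30 − 14 = 16 days remain.
Then 9 full months totalling 276 days.
February 1–20, 1987: 20 days (1987 is not a leap year).
Residual: 312 days.
Total: 1042 days.
1042 mod 7 = 6, so 6 days before Friday is Saturday.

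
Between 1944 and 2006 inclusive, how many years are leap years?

Years divisible by 4: 1944, 1948, …, 2004 — 16 in all.
2000 is divisible by 400, so still leap.
No century exceptions apply. Count: 16.

16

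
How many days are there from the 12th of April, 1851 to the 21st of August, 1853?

862

Day-of-year of April 12, 1851: 102.
Day-of-year of August 21, 1853: 233.
1851 has 365 days, so 365 − 102 = 263 days remain in 1851.
Full years: 1852: 366. Sum = 366.
Total: 263 + 366 + 233 = 862 days.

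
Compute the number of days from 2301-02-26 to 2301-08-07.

February 2301: 28 − 26 = 2 days remain (2301 is not a leap year, so February has 28 days).
Then March (31), April (30), May (31), June (30), July (31): 31 + 30 + 31 + 30 + 31 = 153 days.
August 1–7, 2301: 7 days.
Total: 2 + 153 + 7 = 162 days.

162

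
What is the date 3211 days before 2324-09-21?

2315-12-07

Count 3211 days before September 21, 2324:
From December 7, 2315 to December 7, 2323: 8 years, of which 2 contain a Feb 29 — 6×365 + 2×366 = 2922 days.
December 2323: 31 − 7 = 24 days remain.
Then January (31), February 2324 (29), March (31), April (30), May (31), June (30), July (31), August (31): 31 + 29 + 31 + 30 + 31 + 30 + 31 + 31 = 244 days.
September 1–21, 2324: 21 days.
Residual: 289 days.
Total: 3211 days.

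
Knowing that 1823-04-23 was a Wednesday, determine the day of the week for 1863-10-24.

Saturday

Day-of-year of April 23, 1823: 113.
Day-of-year of October 24, 1863: 297.
1823 has 365 days, so 365 − 113 = 252 days remain in 1823.
Full years 1824–1862: 29 common + 10 leap = 29×365 + 10×366 = 14245 days.
Total: 252 + 14245 + 297 = 14794 days.
14794 mod 7 = 3, so 3 days after Wednesday is Saturday.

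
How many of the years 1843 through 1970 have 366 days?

Years divisible by 4: 1844, 1848, …, 1968 — 32 in all.
Of these, 1900 is divisible by 100 but not 400, so not leap.
Leap years: 32 − 1 = 31.

31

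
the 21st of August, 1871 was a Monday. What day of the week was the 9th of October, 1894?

Tuesday

Day-of-year of August 21, 1871: 233.
Day-of-year of October 9, 1894: 282.
1871 has 365 days, so 365 − 233 = 132 days remain in 1871.
Full years 1872–1893: 16 common + 6 leap = 16×365 + 6×366 = 8036 days.
Total: 132 + 8036 + 282 = 8450 days.
8450 mod 7 = 1, so 1 day after Monday is Tuesday.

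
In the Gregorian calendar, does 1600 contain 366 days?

Yes

1600 is a leap year (divisible by 400).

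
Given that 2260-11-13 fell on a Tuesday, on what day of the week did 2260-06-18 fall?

Count forward from the earlier date (June 18, 2260) to the later (November 13, 2260):
June 2260: 30 − 18 = 12 days remain.
Then July (31), August (31), September (30), October (31): 31 + 31 + 30 + 31 = 123 days.
November 1–13, 2260: 13 days.
Total: 12 + 123 + 13 = 148 days.
148 mod 7 = 1, so 1 day before Tuesday is Monday.

Monday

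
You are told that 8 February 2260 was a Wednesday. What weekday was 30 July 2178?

Count forward from the earlier date (July 30, 2178) to the later (February 8, 2260):
Day-of-year of July 30, 2178: 211.
Day-of-year of February 8, 2260: 39.
2178 has 365 days, so 365 − 211 = 154 days remain in 2178.
Full years 2179–2259: 62 common + 19 leap = 62×365 + 19×366 = 29584 days.
Total: 154 + 29584 + 39 = 29777 days.
29777 mod 7 = 6, so 6 days before Wednesday is Thursday.

Thursday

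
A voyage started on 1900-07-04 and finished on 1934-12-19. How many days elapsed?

From July 4, 1900 to July 4, 1934: 34 years, of which 8 contain a Feb 29 — 26×365 + 8×366 = 12418 days.
July 1934: 31 − 4 = 27 days remain.
Then August (31), September (30), October (31), November (30): 31 + 30 + 31 + 30 = 122 days.
December 1–19, 1934: 19 days.
Residual: 168 days.
Total: 12586 days.

12586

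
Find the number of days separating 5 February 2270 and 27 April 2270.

81

February 2270: 28 − 5 = 23 days remain (2270 is not a leap year, so February has 28 days).
Then March (31): 31 days.
April 1–27, 2270: 27 days.
Total: 23 + 31 + 27 = 81 days.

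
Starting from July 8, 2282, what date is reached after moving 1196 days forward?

October 16, 2285

Count 1196 days after July 8, 2282:
July 8, 2282 → July 8, 2283: 365 days.
July 8, 2283 → July 8, 2284: 366 days (2284 is a leap year).
July 8, 2284 → July 8, 2285: 365 days.
July 2285: 31 − 8 = 23 days remain.
Then August (31), September (30): 31 + 30 = 61 days.
October 1–16, 2285: 16 days.
Residual: 100 days.
Total: 1196 days.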